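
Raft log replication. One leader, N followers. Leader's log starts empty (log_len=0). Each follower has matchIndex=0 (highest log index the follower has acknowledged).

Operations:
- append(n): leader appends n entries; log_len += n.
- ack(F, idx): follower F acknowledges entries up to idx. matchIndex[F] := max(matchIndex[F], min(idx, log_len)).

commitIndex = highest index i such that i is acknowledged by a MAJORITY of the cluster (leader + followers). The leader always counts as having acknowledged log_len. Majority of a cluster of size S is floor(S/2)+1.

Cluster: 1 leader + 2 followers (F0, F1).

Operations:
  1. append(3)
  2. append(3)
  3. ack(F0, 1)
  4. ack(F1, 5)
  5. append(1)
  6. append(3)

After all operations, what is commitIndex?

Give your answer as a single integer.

Answer: 5

Derivation:
Op 1: append 3 -> log_len=3
Op 2: append 3 -> log_len=6
Op 3: F0 acks idx 1 -> match: F0=1 F1=0; commitIndex=1
Op 4: F1 acks idx 5 -> match: F0=1 F1=5; commitIndex=5
Op 5: append 1 -> log_len=7
Op 6: append 3 -> log_len=10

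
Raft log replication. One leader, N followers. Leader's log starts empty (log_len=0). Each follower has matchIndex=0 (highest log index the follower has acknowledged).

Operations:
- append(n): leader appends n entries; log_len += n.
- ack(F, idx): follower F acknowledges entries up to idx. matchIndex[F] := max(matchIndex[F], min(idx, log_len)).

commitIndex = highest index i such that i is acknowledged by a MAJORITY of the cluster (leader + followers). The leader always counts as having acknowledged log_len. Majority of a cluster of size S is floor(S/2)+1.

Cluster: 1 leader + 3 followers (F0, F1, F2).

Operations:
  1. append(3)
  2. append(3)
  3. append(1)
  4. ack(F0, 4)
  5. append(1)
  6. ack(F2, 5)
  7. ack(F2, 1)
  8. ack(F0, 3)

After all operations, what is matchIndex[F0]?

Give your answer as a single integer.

Op 1: append 3 -> log_len=3
Op 2: append 3 -> log_len=6
Op 3: append 1 -> log_len=7
Op 4: F0 acks idx 4 -> match: F0=4 F1=0 F2=0; commitIndex=0
Op 5: append 1 -> log_len=8
Op 6: F2 acks idx 5 -> match: F0=4 F1=0 F2=5; commitIndex=4
Op 7: F2 acks idx 1 -> match: F0=4 F1=0 F2=5; commitIndex=4
Op 8: F0 acks idx 3 -> match: F0=4 F1=0 F2=5; commitIndex=4

Answer: 4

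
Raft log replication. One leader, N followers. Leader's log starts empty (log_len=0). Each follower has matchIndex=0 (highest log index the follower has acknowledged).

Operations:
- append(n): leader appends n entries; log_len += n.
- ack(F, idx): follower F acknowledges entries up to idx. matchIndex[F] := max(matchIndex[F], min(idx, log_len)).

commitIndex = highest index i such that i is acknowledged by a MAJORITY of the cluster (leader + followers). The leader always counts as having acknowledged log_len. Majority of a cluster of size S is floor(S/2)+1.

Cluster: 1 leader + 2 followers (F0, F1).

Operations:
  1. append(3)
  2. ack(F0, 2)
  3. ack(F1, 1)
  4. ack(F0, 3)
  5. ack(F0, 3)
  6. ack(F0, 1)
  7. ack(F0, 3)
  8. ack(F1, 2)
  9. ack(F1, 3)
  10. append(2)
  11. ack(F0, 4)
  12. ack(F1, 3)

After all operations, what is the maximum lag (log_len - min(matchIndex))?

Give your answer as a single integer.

Op 1: append 3 -> log_len=3
Op 2: F0 acks idx 2 -> match: F0=2 F1=0; commitIndex=2
Op 3: F1 acks idx 1 -> match: F0=2 F1=1; commitIndex=2
Op 4: F0 acks idx 3 -> match: F0=3 F1=1; commitIndex=3
Op 5: F0 acks idx 3 -> match: F0=3 F1=1; commitIndex=3
Op 6: F0 acks idx 1 -> match: F0=3 F1=1; commitIndex=3
Op 7: F0 acks idx 3 -> match: F0=3 F1=1; commitIndex=3
Op 8: F1 acks idx 2 -> match: F0=3 F1=2; commitIndex=3
Op 9: F1 acks idx 3 -> match: F0=3 F1=3; commitIndex=3
Op 10: append 2 -> log_len=5
Op 11: F0 acks idx 4 -> match: F0=4 F1=3; commitIndex=4
Op 12: F1 acks idx 3 -> match: F0=4 F1=3; commitIndex=4

Answer: 2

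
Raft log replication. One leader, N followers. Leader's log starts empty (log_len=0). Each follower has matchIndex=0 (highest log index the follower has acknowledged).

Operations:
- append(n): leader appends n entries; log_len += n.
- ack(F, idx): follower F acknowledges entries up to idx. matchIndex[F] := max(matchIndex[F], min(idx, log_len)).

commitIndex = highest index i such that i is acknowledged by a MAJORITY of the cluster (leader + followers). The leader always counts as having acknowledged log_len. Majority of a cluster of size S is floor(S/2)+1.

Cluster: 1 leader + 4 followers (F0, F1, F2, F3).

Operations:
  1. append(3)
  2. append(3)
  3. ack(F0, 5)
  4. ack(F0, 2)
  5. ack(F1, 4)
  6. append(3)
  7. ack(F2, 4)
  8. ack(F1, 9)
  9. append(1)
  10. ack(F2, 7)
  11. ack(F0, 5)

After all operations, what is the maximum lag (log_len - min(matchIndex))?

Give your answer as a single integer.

Answer: 10

Derivation:
Op 1: append 3 -> log_len=3
Op 2: append 3 -> log_len=6
Op 3: F0 acks idx 5 -> match: F0=5 F1=0 F2=0 F3=0; commitIndex=0
Op 4: F0 acks idx 2 -> match: F0=5 F1=0 F2=0 F3=0; commitIndex=0
Op 5: F1 acks idx 4 -> match: F0=5 F1=4 F2=0 F3=0; commitIndex=4
Op 6: append 3 -> log_len=9
Op 7: F2 acks idx 4 -> match: F0=5 F1=4 F2=4 F3=0; commitIndex=4
Op 8: F1 acks idx 9 -> match: F0=5 F1=9 F2=4 F3=0; commitIndex=5
Op 9: append 1 -> log_len=10
Op 10: F2 acks idx 7 -> match: F0=5 F1=9 F2=7 F3=0; commitIndex=7
Op 11: F0 acks idx 5 -> match: F0=5 F1=9 F2=7 F3=0; commitIndex=7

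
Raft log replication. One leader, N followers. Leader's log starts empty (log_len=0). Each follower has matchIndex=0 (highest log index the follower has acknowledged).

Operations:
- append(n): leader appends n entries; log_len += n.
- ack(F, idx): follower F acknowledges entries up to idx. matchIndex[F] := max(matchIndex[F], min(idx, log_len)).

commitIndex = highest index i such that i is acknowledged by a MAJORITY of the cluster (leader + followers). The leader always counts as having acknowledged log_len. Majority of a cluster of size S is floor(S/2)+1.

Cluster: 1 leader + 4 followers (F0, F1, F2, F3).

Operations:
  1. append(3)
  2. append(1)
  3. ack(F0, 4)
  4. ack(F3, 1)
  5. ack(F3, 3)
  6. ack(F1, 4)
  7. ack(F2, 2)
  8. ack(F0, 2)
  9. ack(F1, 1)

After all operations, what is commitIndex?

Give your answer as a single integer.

Answer: 4

Derivation:
Op 1: append 3 -> log_len=3
Op 2: append 1 -> log_len=4
Op 3: F0 acks idx 4 -> match: F0=4 F1=0 F2=0 F3=0; commitIndex=0
Op 4: F3 acks idx 1 -> match: F0=4 F1=0 F2=0 F3=1; commitIndex=1
Op 5: F3 acks idx 3 -> match: F0=4 F1=0 F2=0 F3=3; commitIndex=3
Op 6: F1 acks idx 4 -> match: F0=4 F1=4 F2=0 F3=3; commitIndex=4
Op 7: F2 acks idx 2 -> match: F0=4 F1=4 F2=2 F3=3; commitIndex=4
Op 8: F0 acks idx 2 -> match: F0=4 F1=4 F2=2 F3=3; commitIndex=4
Op 9: F1 acks idx 1 -> match: F0=4 F1=4 F2=2 F3=3; commitIndex=4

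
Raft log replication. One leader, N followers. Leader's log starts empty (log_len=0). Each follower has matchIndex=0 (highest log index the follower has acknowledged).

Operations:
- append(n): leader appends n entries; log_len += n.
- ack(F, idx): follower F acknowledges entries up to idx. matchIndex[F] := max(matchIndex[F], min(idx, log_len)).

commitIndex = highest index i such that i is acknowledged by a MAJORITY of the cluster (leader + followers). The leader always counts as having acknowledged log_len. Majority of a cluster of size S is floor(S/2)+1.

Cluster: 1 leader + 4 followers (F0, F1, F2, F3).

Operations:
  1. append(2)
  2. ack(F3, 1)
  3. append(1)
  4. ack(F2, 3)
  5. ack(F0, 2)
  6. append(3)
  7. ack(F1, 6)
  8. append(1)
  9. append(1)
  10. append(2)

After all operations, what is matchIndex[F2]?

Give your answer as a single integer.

Op 1: append 2 -> log_len=2
Op 2: F3 acks idx 1 -> match: F0=0 F1=0 F2=0 F3=1; commitIndex=0
Op 3: append 1 -> log_len=3
Op 4: F2 acks idx 3 -> match: F0=0 F1=0 F2=3 F3=1; commitIndex=1
Op 5: F0 acks idx 2 -> match: F0=2 F1=0 F2=3 F3=1; commitIndex=2
Op 6: append 3 -> log_len=6
Op 7: F1 acks idx 6 -> match: F0=2 F1=6 F2=3 F3=1; commitIndex=3
Op 8: append 1 -> log_len=7
Op 9: append 1 -> log_len=8
Op 10: append 2 -> log_len=10

Answer: 3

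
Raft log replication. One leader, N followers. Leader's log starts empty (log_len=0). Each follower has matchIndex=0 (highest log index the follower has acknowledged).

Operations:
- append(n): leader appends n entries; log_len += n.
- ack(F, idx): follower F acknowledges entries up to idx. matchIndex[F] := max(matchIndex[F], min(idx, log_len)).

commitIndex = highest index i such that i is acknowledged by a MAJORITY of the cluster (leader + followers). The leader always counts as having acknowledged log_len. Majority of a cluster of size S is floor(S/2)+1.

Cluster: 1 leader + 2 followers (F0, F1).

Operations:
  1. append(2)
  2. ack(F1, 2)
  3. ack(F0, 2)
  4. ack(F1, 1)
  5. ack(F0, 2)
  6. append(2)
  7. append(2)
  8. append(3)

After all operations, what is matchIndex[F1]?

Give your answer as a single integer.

Op 1: append 2 -> log_len=2
Op 2: F1 acks idx 2 -> match: F0=0 F1=2; commitIndex=2
Op 3: F0 acks idx 2 -> match: F0=2 F1=2; commitIndex=2
Op 4: F1 acks idx 1 -> match: F0=2 F1=2; commitIndex=2
Op 5: F0 acks idx 2 -> match: F0=2 F1=2; commitIndex=2
Op 6: append 2 -> log_len=4
Op 7: append 2 -> log_len=6
Op 8: append 3 -> log_len=9

Answer: 2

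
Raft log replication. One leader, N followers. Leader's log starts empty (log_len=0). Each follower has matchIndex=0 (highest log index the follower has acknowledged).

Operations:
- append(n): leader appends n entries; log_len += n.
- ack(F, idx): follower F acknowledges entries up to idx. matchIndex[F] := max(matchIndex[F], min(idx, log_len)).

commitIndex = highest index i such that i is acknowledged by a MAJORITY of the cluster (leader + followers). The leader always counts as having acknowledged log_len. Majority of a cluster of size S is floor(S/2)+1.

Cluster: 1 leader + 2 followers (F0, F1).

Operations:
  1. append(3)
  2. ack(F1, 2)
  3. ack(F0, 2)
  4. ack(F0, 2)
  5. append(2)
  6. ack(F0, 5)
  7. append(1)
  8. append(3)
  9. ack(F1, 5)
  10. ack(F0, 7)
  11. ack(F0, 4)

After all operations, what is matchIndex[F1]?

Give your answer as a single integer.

Op 1: append 3 -> log_len=3
Op 2: F1 acks idx 2 -> match: F0=0 F1=2; commitIndex=2
Op 3: F0 acks idx 2 -> match: F0=2 F1=2; commitIndex=2
Op 4: F0 acks idx 2 -> match: F0=2 F1=2; commitIndex=2
Op 5: append 2 -> log_len=5
Op 6: F0 acks idx 5 -> match: F0=5 F1=2; commitIndex=5
Op 7: append 1 -> log_len=6
Op 8: append 3 -> log_len=9
Op 9: F1 acks idx 5 -> match: F0=5 F1=5; commitIndex=5
Op 10: F0 acks idx 7 -> match: F0=7 F1=5; commitIndex=7
Op 11: F0 acks idx 4 -> match: F0=7 F1=5; commitIndex=7

Answer: 5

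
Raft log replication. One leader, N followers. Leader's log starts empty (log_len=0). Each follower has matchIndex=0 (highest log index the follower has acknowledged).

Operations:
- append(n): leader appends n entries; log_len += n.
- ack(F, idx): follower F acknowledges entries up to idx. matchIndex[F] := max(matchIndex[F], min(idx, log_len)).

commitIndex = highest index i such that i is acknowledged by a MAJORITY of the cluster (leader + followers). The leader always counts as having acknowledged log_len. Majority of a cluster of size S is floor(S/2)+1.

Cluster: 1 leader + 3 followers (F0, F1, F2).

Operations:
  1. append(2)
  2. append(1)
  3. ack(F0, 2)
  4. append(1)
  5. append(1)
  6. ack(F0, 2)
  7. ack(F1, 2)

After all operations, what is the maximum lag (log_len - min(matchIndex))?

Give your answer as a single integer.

Answer: 5

Derivation:
Op 1: append 2 -> log_len=2
Op 2: append 1 -> log_len=3
Op 3: F0 acks idx 2 -> match: F0=2 F1=0 F2=0; commitIndex=0
Op 4: append 1 -> log_len=4
Op 5: append 1 -> log_len=5
Op 6: F0 acks idx 2 -> match: F0=2 F1=0 F2=0; commitIndex=0
Op 7: F1 acks idx 2 -> match: F0=2 F1=2 F2=0; commitIndex=2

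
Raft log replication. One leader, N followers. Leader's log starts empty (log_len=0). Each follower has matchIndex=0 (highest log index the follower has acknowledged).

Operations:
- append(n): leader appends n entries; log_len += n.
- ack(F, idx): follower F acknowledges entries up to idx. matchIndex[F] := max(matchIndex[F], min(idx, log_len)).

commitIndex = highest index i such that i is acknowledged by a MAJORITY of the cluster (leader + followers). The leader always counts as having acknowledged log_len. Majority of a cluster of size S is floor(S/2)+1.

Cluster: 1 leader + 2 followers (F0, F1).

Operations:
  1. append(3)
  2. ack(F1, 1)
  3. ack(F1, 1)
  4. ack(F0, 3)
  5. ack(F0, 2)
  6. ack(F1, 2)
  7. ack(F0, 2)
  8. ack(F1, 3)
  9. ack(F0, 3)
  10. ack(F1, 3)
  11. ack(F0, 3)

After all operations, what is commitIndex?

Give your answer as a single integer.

Op 1: append 3 -> log_len=3
Op 2: F1 acks idx 1 -> match: F0=0 F1=1; commitIndex=1
Op 3: F1 acks idx 1 -> match: F0=0 F1=1; commitIndex=1
Op 4: F0 acks idx 3 -> match: F0=3 F1=1; commitIndex=3
Op 5: F0 acks idx 2 -> match: F0=3 F1=1; commitIndex=3
Op 6: F1 acks idx 2 -> match: F0=3 F1=2; commitIndex=3
Op 7: F0 acks idx 2 -> match: F0=3 F1=2; commitIndex=3
Op 8: F1 acks idx 3 -> match: F0=3 F1=3; commitIndex=3
Op 9: F0 acks idx 3 -> match: F0=3 F1=3; commitIndex=3
Op 10: F1 acks idx 3 -> match: F0=3 F1=3; commitIndex=3
Op 11: F0 acks idx 3 -> match: F0=3 F1=3; commitIndex=3

Answer: 3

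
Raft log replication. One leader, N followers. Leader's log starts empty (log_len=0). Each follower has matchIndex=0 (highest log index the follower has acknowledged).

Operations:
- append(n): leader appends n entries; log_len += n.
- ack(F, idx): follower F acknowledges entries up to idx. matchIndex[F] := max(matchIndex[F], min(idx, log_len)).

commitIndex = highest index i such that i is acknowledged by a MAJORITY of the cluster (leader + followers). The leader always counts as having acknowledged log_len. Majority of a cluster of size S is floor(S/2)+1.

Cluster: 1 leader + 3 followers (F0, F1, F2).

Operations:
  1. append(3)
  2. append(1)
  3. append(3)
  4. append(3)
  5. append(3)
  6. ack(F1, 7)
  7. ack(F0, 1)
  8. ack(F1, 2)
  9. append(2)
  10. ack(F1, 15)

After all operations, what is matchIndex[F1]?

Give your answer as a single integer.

Answer: 15

Derivation:
Op 1: append 3 -> log_len=3
Op 2: append 1 -> log_len=4
Op 3: append 3 -> log_len=7
Op 4: append 3 -> log_len=10
Op 5: append 3 -> log_len=13
Op 6: F1 acks idx 7 -> match: F0=0 F1=7 F2=0; commitIndex=0
Op 7: F0 acks idx 1 -> match: F0=1 F1=7 F2=0; commitIndex=1
Op 8: F1 acks idx 2 -> match: F0=1 F1=7 F2=0; commitIndex=1
Op 9: append 2 -> log_len=15
Op 10: F1 acks idx 15 -> match: F0=1 F1=15 F2=0; commitIndex=1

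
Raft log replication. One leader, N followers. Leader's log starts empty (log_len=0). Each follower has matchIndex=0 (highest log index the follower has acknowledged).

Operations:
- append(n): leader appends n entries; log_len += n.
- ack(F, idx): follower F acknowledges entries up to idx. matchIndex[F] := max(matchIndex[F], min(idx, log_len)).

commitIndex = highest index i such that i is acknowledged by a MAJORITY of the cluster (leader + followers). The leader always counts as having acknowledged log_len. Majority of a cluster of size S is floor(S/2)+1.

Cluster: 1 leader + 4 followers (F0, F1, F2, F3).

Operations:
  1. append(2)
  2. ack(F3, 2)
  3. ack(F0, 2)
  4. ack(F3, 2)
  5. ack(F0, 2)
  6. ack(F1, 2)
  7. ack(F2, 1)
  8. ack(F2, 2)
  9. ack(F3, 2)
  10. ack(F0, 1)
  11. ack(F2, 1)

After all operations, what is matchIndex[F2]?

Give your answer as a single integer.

Answer: 2

Derivation:
Op 1: append 2 -> log_len=2
Op 2: F3 acks idx 2 -> match: F0=0 F1=0 F2=0 F3=2; commitIndex=0
Op 3: F0 acks idx 2 -> match: F0=2 F1=0 F2=0 F3=2; commitIndex=2
Op 4: F3 acks idx 2 -> match: F0=2 F1=0 F2=0 F3=2; commitIndex=2
Op 5: F0 acks idx 2 -> match: F0=2 F1=0 F2=0 F3=2; commitIndex=2
Op 6: F1 acks idx 2 -> match: F0=2 F1=2 F2=0 F3=2; commitIndex=2
Op 7: F2 acks idx 1 -> match: F0=2 F1=2 F2=1 F3=2; commitIndex=2
Op 8: F2 acks idx 2 -> match: F0=2 F1=2 F2=2 F3=2; commitIndex=2
Op 9: F3 acks idx 2 -> match: F0=2 F1=2 F2=2 F3=2; commitIndex=2
Op 10: F0 acks idx 1 -> match: F0=2 F1=2 F2=2 F3=2; commitIndex=2
Op 11: F2 acks idx 1 -> match: F0=2 F1=2 F2=2 F3=2; commitIndex=2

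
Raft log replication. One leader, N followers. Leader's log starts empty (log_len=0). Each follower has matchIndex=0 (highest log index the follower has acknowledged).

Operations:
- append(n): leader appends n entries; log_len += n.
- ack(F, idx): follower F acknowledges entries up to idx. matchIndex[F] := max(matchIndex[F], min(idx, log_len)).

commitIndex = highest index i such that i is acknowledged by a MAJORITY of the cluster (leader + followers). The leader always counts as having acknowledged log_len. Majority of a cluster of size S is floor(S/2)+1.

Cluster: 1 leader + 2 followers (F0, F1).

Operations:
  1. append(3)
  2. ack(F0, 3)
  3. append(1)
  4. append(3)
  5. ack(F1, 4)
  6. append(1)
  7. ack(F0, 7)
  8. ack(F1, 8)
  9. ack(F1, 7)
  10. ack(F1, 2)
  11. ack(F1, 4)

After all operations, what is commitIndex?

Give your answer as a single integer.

Answer: 8

Derivation:
Op 1: append 3 -> log_len=3
Op 2: F0 acks idx 3 -> match: F0=3 F1=0; commitIndex=3
Op 3: append 1 -> log_len=4
Op 4: append 3 -> log_len=7
Op 5: F1 acks idx 4 -> match: F0=3 F1=4; commitIndex=4
Op 6: append 1 -> log_len=8
Op 7: F0 acks idx 7 -> match: F0=7 F1=4; commitIndex=7
Op 8: F1 acks idx 8 -> match: F0=7 F1=8; commitIndex=8
Op 9: F1 acks idx 7 -> match: F0=7 F1=8; commitIndex=8
Op 10: F1 acks idx 2 -> match: F0=7 F1=8; commitIndex=8
Op 11: F1 acks idx 4 -> match: F0=7 F1=8; commitIndex=8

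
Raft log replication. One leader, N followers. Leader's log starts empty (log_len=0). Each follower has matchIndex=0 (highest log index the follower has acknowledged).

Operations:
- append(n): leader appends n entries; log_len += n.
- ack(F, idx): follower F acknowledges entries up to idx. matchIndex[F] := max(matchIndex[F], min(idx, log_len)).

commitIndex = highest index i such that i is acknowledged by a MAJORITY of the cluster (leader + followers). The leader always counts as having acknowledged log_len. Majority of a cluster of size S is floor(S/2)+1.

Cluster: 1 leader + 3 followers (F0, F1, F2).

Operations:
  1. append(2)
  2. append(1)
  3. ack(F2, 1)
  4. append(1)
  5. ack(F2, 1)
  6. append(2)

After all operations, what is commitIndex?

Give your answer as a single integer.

Answer: 0

Derivation:
Op 1: append 2 -> log_len=2
Op 2: append 1 -> log_len=3
Op 3: F2 acks idx 1 -> match: F0=0 F1=0 F2=1; commitIndex=0
Op 4: append 1 -> log_len=4
Op 5: F2 acks idx 1 -> match: F0=0 F1=0 F2=1; commitIndex=0
Op 6: append 2 -> log_len=6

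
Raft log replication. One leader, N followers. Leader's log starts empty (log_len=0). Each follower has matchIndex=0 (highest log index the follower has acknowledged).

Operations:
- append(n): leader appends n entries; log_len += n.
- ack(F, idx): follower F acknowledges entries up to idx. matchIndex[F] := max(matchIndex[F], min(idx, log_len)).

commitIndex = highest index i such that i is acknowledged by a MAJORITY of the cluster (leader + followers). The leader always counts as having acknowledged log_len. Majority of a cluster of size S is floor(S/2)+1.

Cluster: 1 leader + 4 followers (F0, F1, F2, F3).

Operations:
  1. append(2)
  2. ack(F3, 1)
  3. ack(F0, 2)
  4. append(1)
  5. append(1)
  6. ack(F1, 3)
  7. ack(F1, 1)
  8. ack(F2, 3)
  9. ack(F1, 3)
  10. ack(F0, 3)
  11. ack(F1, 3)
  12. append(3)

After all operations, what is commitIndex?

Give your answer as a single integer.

Answer: 3

Derivation:
Op 1: append 2 -> log_len=2
Op 2: F3 acks idx 1 -> match: F0=0 F1=0 F2=0 F3=1; commitIndex=0
Op 3: F0 acks idx 2 -> match: F0=2 F1=0 F2=0 F3=1; commitIndex=1
Op 4: append 1 -> log_len=3
Op 5: append 1 -> log_len=4
Op 6: F1 acks idx 3 -> match: F0=2 F1=3 F2=0 F3=1; commitIndex=2
Op 7: F1 acks idx 1 -> match: F0=2 F1=3 F2=0 F3=1; commitIndex=2
Op 8: F2 acks idx 3 -> match: F0=2 F1=3 F2=3 F3=1; commitIndex=3
Op 9: F1 acks idx 3 -> match: F0=2 F1=3 F2=3 F3=1; commitIndex=3
Op 10: F0 acks idx 3 -> match: F0=3 F1=3 F2=3 F3=1; commitIndex=3
Op 11: F1 acks idx 3 -> match: F0=3 F1=3 F2=3 F3=1; commitIndex=3
Op 12: append 3 -> log_len=7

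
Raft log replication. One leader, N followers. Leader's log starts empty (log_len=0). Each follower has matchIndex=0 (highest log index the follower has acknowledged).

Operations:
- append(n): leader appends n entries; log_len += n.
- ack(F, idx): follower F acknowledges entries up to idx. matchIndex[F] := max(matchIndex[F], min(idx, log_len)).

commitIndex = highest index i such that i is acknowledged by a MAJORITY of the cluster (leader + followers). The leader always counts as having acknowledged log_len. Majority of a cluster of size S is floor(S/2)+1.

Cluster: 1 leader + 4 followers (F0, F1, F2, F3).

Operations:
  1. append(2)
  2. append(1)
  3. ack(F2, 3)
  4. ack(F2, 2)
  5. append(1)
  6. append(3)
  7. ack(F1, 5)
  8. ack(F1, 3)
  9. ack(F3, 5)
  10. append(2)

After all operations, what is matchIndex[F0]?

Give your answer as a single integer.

Answer: 0

Derivation:
Op 1: append 2 -> log_len=2
Op 2: append 1 -> log_len=3
Op 3: F2 acks idx 3 -> match: F0=0 F1=0 F2=3 F3=0; commitIndex=0
Op 4: F2 acks idx 2 -> match: F0=0 F1=0 F2=3 F3=0; commitIndex=0
Op 5: append 1 -> log_len=4
Op 6: append 3 -> log_len=7
Op 7: F1 acks idx 5 -> match: F0=0 F1=5 F2=3 F3=0; commitIndex=3
Op 8: F1 acks idx 3 -> match: F0=0 F1=5 F2=3 F3=0; commitIndex=3
Op 9: F3 acks idx 5 -> match: F0=0 F1=5 F2=3 F3=5; commitIndex=5
Op 10: append 2 -> log_len=9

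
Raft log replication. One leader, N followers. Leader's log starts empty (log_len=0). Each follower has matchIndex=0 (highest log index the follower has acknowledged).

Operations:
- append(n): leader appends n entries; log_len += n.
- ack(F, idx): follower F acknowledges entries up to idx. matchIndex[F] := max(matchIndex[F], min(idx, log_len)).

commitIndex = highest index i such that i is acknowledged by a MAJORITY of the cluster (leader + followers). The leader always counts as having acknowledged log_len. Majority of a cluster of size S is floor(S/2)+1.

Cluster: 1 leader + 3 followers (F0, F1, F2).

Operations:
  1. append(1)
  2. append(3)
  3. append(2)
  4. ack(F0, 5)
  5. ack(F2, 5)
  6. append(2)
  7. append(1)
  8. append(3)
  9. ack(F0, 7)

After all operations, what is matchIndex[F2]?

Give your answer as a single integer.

Answer: 5

Derivation:
Op 1: append 1 -> log_len=1
Op 2: append 3 -> log_len=4
Op 3: append 2 -> log_len=6
Op 4: F0 acks idx 5 -> match: F0=5 F1=0 F2=0; commitIndex=0
Op 5: F2 acks idx 5 -> match: F0=5 F1=0 F2=5; commitIndex=5
Op 6: append 2 -> log_len=8
Op 7: append 1 -> log_len=9
Op 8: append 3 -> log_len=12
Op 9: F0 acks idx 7 -> match: F0=7 F1=0 F2=5; commitIndex=5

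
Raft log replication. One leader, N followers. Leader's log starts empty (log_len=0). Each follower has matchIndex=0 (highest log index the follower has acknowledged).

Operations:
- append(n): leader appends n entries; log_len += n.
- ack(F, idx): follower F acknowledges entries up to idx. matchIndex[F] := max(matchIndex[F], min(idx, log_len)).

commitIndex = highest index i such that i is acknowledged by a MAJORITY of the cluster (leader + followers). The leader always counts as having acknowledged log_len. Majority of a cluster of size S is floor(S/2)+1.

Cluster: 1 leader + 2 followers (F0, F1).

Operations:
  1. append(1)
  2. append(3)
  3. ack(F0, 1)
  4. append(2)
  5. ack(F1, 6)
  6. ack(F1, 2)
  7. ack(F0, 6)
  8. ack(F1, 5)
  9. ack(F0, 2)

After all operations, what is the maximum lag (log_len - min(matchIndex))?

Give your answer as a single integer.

Answer: 0

Derivation:
Op 1: append 1 -> log_len=1
Op 2: append 3 -> log_len=4
Op 3: F0 acks idx 1 -> match: F0=1 F1=0; commitIndex=1
Op 4: append 2 -> log_len=6
Op 5: F1 acks idx 6 -> match: F0=1 F1=6; commitIndex=6
Op 6: F1 acks idx 2 -> match: F0=1 F1=6; commitIndex=6
Op 7: F0 acks idx 6 -> match: F0=6 F1=6; commitIndex=6
Op 8: F1 acks idx 5 -> match: F0=6 F1=6; commitIndex=6
Op 9: F0 acks idx 2 -> match: F0=6 F1=6; commitIndex=6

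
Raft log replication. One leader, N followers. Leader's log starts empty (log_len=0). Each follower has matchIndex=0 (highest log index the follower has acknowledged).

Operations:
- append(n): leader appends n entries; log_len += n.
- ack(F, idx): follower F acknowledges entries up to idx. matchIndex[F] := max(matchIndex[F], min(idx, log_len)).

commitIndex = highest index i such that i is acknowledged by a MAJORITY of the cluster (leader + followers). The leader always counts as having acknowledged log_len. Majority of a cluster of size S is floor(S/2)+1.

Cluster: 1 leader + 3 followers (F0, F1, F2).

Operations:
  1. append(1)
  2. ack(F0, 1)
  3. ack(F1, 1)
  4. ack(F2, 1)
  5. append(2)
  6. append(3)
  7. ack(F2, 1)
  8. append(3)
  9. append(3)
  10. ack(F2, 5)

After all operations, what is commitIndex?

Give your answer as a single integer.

Answer: 1

Derivation:
Op 1: append 1 -> log_len=1
Op 2: F0 acks idx 1 -> match: F0=1 F1=0 F2=0; commitIndex=0
Op 3: F1 acks idx 1 -> match: F0=1 F1=1 F2=0; commitIndex=1
Op 4: F2 acks idx 1 -> match: F0=1 F1=1 F2=1; commitIndex=1
Op 5: append 2 -> log_len=3
Op 6: append 3 -> log_len=6
Op 7: F2 acks idx 1 -> match: F0=1 F1=1 F2=1; commitIndex=1
Op 8: append 3 -> log_len=9
Op 9: append 3 -> log_len=12
Op 10: F2 acks idx 5 -> match: F0=1 F1=1 F2=5; commitIndex=1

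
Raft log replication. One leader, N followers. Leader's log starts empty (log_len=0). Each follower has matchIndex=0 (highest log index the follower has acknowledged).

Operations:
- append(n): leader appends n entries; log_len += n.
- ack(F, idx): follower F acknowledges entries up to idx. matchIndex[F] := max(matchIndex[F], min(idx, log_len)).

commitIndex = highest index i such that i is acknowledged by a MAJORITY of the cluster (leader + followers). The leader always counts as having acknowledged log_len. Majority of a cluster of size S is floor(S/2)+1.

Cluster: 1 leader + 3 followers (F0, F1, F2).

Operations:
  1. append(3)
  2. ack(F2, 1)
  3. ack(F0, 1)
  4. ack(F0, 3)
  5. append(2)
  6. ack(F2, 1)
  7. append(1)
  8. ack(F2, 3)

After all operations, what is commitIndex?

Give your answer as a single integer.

Op 1: append 3 -> log_len=3
Op 2: F2 acks idx 1 -> match: F0=0 F1=0 F2=1; commitIndex=0
Op 3: F0 acks idx 1 -> match: F0=1 F1=0 F2=1; commitIndex=1
Op 4: F0 acks idx 3 -> match: F0=3 F1=0 F2=1; commitIndex=1
Op 5: append 2 -> log_len=5
Op 6: F2 acks idx 1 -> match: F0=3 F1=0 F2=1; commitIndex=1
Op 7: append 1 -> log_len=6
Op 8: F2 acks idx 3 -> match: F0=3 F1=0 F2=3; commitIndex=3

Answer: 3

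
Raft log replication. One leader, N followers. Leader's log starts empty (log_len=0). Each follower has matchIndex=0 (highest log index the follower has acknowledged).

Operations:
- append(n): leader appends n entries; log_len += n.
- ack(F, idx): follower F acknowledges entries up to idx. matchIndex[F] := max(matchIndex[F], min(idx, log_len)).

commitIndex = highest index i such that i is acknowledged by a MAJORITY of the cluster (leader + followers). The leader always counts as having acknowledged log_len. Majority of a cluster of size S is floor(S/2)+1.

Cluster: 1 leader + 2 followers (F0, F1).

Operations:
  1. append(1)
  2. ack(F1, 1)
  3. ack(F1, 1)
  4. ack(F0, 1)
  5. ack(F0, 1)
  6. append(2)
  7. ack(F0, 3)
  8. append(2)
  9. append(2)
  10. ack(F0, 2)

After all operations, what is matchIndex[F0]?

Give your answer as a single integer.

Op 1: append 1 -> log_len=1
Op 2: F1 acks idx 1 -> match: F0=0 F1=1; commitIndex=1
Op 3: F1 acks idx 1 -> match: F0=0 F1=1; commitIndex=1
Op 4: F0 acks idx 1 -> match: F0=1 F1=1; commitIndex=1
Op 5: F0 acks idx 1 -> match: F0=1 F1=1; commitIndex=1
Op 6: append 2 -> log_len=3
Op 7: F0 acks idx 3 -> match: F0=3 F1=1; commitIndex=3
Op 8: append 2 -> log_len=5
Op 9: append 2 -> log_len=7
Op 10: F0 acks idx 2 -> match: F0=3 F1=1; commitIndex=3

Answer: 3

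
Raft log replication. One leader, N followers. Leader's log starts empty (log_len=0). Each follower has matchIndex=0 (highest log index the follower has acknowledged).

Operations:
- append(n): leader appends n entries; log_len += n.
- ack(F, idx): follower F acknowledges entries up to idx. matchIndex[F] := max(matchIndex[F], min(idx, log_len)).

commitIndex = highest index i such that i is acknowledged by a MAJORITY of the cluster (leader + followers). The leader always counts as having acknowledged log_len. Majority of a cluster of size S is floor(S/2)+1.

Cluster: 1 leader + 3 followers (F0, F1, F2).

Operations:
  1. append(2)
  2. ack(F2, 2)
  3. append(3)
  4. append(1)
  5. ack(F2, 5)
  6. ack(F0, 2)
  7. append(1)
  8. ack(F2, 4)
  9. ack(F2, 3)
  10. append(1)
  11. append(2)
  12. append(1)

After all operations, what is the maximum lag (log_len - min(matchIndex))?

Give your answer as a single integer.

Op 1: append 2 -> log_len=2
Op 2: F2 acks idx 2 -> match: F0=0 F1=0 F2=2; commitIndex=0
Op 3: append 3 -> log_len=5
Op 4: append 1 -> log_len=6
Op 5: F2 acks idx 5 -> match: F0=0 F1=0 F2=5; commitIndex=0
Op 6: F0 acks idx 2 -> match: F0=2 F1=0 F2=5; commitIndex=2
Op 7: append 1 -> log_len=7
Op 8: F2 acks idx 4 -> match: F0=2 F1=0 F2=5; commitIndex=2
Op 9: F2 acks idx 3 -> match: F0=2 F1=0 F2=5; commitIndex=2
Op 10: append 1 -> log_len=8
Op 11: append 2 -> log_len=10
Op 12: append 1 -> log_len=11

Answer: 11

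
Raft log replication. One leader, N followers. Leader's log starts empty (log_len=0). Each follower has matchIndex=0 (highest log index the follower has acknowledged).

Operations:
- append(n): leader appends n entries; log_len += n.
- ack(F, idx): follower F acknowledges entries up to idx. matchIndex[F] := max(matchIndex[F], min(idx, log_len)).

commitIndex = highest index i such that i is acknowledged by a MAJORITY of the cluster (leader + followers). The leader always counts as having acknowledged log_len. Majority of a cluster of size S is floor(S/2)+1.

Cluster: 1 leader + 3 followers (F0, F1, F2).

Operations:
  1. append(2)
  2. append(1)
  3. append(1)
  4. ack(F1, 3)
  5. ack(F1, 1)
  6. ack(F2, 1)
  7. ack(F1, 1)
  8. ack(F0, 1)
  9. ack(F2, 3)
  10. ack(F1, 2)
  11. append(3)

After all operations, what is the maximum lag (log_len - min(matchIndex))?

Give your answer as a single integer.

Op 1: append 2 -> log_len=2
Op 2: append 1 -> log_len=3
Op 3: append 1 -> log_len=4
Op 4: F1 acks idx 3 -> match: F0=0 F1=3 F2=0; commitIndex=0
Op 5: F1 acks idx 1 -> match: F0=0 F1=3 F2=0; commitIndex=0
Op 6: F2 acks idx 1 -> match: F0=0 F1=3 F2=1; commitIndex=1
Op 7: F1 acks idx 1 -> match: F0=0 F1=3 F2=1; commitIndex=1
Op 8: F0 acks idx 1 -> match: F0=1 F1=3 F2=1; commitIndex=1
Op 9: F2 acks idx 3 -> match: F0=1 F1=3 F2=3; commitIndex=3
Op 10: F1 acks idx 2 -> match: F0=1 F1=3 F2=3; commitIndex=3
Op 11: append 3 -> log_len=7

Answer: 6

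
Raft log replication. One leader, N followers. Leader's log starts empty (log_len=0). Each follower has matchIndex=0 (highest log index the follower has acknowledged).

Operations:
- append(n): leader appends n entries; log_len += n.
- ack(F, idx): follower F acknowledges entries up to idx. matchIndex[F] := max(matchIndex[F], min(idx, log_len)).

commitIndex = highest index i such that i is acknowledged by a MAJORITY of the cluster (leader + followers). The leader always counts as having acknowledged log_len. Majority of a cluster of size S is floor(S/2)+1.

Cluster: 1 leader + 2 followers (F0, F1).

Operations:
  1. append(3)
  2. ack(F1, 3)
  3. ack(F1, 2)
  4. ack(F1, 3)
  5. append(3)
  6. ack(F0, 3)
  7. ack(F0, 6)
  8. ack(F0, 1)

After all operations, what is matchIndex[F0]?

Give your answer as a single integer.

Answer: 6

Derivation:
Op 1: append 3 -> log_len=3
Op 2: F1 acks idx 3 -> match: F0=0 F1=3; commitIndex=3
Op 3: F1 acks idx 2 -> match: F0=0 F1=3; commitIndex=3
Op 4: F1 acks idx 3 -> match: F0=0 F1=3; commitIndex=3
Op 5: append 3 -> log_len=6
Op 6: F0 acks idx 3 -> match: F0=3 F1=3; commitIndex=3
Op 7: F0 acks idx 6 -> match: F0=6 F1=3; commitIndex=6
Op 8: F0 acks idx 1 -> match: F0=6 F1=3; commitIndex=6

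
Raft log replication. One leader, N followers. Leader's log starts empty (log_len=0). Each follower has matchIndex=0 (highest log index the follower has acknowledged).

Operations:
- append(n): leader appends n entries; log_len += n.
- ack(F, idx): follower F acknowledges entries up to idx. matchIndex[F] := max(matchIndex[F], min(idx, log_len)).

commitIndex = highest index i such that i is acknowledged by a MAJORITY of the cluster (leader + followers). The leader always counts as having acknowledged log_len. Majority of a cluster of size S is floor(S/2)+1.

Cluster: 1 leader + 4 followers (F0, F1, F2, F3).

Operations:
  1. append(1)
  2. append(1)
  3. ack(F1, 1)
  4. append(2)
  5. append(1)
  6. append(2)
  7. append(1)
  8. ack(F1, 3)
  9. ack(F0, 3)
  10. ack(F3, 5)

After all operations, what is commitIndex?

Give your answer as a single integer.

Answer: 3

Derivation:
Op 1: append 1 -> log_len=1
Op 2: append 1 -> log_len=2
Op 3: F1 acks idx 1 -> match: F0=0 F1=1 F2=0 F3=0; commitIndex=0
Op 4: append 2 -> log_len=4
Op 5: append 1 -> log_len=5
Op 6: append 2 -> log_len=7
Op 7: append 1 -> log_len=8
Op 8: F1 acks idx 3 -> match: F0=0 F1=3 F2=0 F3=0; commitIndex=0
Op 9: F0 acks idx 3 -> match: F0=3 F1=3 F2=0 F3=0; commitIndex=3
Op 10: F3 acks idx 5 -> match: F0=3 F1=3 F2=0 F3=5; commitIndex=3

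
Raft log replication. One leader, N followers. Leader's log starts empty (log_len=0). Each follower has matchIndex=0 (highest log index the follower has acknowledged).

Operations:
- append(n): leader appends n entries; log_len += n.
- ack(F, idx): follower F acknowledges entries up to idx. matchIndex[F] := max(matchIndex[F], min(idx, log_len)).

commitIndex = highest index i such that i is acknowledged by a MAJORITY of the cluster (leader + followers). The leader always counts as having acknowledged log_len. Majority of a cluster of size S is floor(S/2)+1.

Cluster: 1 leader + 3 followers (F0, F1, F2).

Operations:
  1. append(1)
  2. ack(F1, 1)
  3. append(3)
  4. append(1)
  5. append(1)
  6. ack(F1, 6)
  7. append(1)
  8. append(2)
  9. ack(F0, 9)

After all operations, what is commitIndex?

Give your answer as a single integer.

Answer: 6

Derivation:
Op 1: append 1 -> log_len=1
Op 2: F1 acks idx 1 -> match: F0=0 F1=1 F2=0; commitIndex=0
Op 3: append 3 -> log_len=4
Op 4: append 1 -> log_len=5
Op 5: append 1 -> log_len=6
Op 6: F1 acks idx 6 -> match: F0=0 F1=6 F2=0; commitIndex=0
Op 7: append 1 -> log_len=7
Op 8: append 2 -> log_len=9
Op 9: F0 acks idx 9 -> match: F0=9 F1=6 F2=0; commitIndex=6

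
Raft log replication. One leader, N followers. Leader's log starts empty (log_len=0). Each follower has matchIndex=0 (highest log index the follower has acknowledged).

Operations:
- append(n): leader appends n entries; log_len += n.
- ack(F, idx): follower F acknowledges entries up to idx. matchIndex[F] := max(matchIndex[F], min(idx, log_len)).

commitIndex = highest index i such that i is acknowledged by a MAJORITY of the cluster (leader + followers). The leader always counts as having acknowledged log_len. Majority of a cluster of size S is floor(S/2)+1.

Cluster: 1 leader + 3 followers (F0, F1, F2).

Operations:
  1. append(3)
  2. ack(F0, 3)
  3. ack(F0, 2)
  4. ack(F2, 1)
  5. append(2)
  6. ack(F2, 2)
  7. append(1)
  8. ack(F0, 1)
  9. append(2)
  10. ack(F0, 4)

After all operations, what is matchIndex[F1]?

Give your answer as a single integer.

Answer: 0

Derivation:
Op 1: append 3 -> log_len=3
Op 2: F0 acks idx 3 -> match: F0=3 F1=0 F2=0; commitIndex=0
Op 3: F0 acks idx 2 -> match: F0=3 F1=0 F2=0; commitIndex=0
Op 4: F2 acks idx 1 -> match: F0=3 F1=0 F2=1; commitIndex=1
Op 5: append 2 -> log_len=5
Op 6: F2 acks idx 2 -> match: F0=3 F1=0 F2=2; commitIndex=2
Op 7: append 1 -> log_len=6
Op 8: F0 acks idx 1 -> match: F0=3 F1=0 F2=2; commitIndex=2
Op 9: append 2 -> log_len=8
Op 10: F0 acks idx 4 -> match: F0=4 F1=0 F2=2; commitIndex=2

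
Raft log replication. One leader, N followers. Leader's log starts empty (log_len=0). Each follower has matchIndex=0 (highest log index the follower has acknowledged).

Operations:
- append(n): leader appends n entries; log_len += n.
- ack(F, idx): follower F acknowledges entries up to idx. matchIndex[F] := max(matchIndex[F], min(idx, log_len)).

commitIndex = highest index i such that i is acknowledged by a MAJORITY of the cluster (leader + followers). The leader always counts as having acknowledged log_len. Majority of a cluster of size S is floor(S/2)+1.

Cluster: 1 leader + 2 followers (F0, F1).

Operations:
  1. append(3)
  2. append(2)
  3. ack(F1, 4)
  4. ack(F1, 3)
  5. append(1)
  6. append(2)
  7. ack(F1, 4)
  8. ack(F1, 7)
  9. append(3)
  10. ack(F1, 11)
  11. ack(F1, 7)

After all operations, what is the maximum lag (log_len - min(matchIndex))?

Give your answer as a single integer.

Answer: 11

Derivation:
Op 1: append 3 -> log_len=3
Op 2: append 2 -> log_len=5
Op 3: F1 acks idx 4 -> match: F0=0 F1=4; commitIndex=4
Op 4: F1 acks idx 3 -> match: F0=0 F1=4; commitIndex=4
Op 5: append 1 -> log_len=6
Op 6: append 2 -> log_len=8
Op 7: F1 acks idx 4 -> match: F0=0 F1=4; commitIndex=4
Op 8: F1 acks idx 7 -> match: F0=0 F1=7; commitIndex=7
Op 9: append 3 -> log_len=11
Op 10: F1 acks idx 11 -> match: F0=0 F1=11; commitIndex=11
Op 11: F1 acks idx 7 -> match: F0=0 F1=11; commitIndex=11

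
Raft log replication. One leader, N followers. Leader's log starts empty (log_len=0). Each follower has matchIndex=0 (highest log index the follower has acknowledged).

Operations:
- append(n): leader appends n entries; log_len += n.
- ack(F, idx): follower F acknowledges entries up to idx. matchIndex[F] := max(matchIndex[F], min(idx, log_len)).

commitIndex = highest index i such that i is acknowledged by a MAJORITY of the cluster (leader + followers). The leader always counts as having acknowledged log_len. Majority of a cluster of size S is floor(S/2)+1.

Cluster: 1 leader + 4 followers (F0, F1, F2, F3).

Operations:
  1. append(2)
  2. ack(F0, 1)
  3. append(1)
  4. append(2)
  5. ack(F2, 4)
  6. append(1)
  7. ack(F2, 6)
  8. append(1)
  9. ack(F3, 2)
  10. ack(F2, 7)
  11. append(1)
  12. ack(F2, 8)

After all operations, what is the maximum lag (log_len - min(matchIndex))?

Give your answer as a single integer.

Answer: 8

Derivation:
Op 1: append 2 -> log_len=2
Op 2: F0 acks idx 1 -> match: F0=1 F1=0 F2=0 F3=0; commitIndex=0
Op 3: append 1 -> log_len=3
Op 4: append 2 -> log_len=5
Op 5: F2 acks idx 4 -> match: F0=1 F1=0 F2=4 F3=0; commitIndex=1
Op 6: append 1 -> log_len=6
Op 7: F2 acks idx 6 -> match: F0=1 F1=0 F2=6 F3=0; commitIndex=1
Op 8: append 1 -> log_len=7
Op 9: F3 acks idx 2 -> match: F0=1 F1=0 F2=6 F3=2; commitIndex=2
Op 10: F2 acks idx 7 -> match: F0=1 F1=0 F2=7 F3=2; commitIndex=2
Op 11: append 1 -> log_len=8
Op 12: F2 acks idx 8 -> match: F0=1 F1=0 F2=8 F3=2; commitIndex=2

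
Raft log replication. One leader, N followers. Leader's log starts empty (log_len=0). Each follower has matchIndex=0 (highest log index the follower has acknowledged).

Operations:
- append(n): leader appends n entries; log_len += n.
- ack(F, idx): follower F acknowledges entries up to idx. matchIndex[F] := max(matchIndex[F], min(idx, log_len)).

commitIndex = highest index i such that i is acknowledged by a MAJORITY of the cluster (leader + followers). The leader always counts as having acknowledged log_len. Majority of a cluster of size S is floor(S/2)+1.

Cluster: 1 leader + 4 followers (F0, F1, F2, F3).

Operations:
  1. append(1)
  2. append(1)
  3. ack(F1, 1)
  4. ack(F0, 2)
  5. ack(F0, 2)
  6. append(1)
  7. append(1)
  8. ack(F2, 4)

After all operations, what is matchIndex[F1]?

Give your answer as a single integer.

Op 1: append 1 -> log_len=1
Op 2: append 1 -> log_len=2
Op 3: F1 acks idx 1 -> match: F0=0 F1=1 F2=0 F3=0; commitIndex=0
Op 4: F0 acks idx 2 -> match: F0=2 F1=1 F2=0 F3=0; commitIndex=1
Op 5: F0 acks idx 2 -> match: F0=2 F1=1 F2=0 F3=0; commitIndex=1
Op 6: append 1 -> log_len=3
Op 7: append 1 -> log_len=4
Op 8: F2 acks idx 4 -> match: F0=2 F1=1 F2=4 F3=0; commitIndex=2

Answer: 1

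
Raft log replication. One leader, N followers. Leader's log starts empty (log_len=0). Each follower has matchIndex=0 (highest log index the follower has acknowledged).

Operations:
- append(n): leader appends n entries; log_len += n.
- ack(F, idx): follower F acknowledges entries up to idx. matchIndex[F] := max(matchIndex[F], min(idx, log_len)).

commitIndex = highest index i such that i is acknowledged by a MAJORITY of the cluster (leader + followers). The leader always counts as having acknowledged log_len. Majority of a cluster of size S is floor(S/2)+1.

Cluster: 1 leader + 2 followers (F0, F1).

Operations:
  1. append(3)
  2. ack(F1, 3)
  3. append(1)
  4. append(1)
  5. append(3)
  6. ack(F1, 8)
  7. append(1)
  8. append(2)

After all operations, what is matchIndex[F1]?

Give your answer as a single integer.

Op 1: append 3 -> log_len=3
Op 2: F1 acks idx 3 -> match: F0=0 F1=3; commitIndex=3
Op 3: append 1 -> log_len=4
Op 4: append 1 -> log_len=5
Op 5: append 3 -> log_len=8
Op 6: F1 acks idx 8 -> match: F0=0 F1=8; commitIndex=8
Op 7: append 1 -> log_len=9
Op 8: append 2 -> log_len=11

Answer: 8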